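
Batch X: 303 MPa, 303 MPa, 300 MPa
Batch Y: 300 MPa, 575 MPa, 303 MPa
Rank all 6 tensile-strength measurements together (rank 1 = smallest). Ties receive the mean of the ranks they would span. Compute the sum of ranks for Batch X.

9.5

Sorted (ascending): 300, 300, 303, 303, 303, 575
The 2 values of 300 occupy positions 1–2 → average rank (1+2)/2 = 1.5.
The 3 values of 303 occupy positions 3–5 → average rank 4.
Batch X values → pooled ranks: 303→4, 303→4, 300→1.5
Rank sum = 4 + 4 + 1.5 = 9.5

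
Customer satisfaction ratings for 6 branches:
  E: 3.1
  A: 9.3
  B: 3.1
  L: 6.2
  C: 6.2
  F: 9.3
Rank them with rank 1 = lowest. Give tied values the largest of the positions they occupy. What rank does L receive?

4

Sorted (ascending): 3.1, 3.1, 6.2, 6.2, 9.3, 9.3
The 2 values of 3.1 occupy positions 1–2 → each gets rank 2.
The 2 values of 6.2 occupy positions 3–4 → each gets rank 4.
The 2 values of 9.3 occupy positions 5–6 → each gets rank 6.
L has value 6.2 → rank 4.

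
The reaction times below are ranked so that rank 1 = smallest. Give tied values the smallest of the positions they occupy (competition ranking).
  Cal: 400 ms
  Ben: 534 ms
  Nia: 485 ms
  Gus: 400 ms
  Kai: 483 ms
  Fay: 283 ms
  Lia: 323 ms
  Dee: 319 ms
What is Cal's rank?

4

Sorted (ascending): 283, 319, 323, 400, 400, 483, 485, 534
The 2 values of 400 occupy positions 4–5 → each gets rank 4.
Cal has value 400 ms → rank 4.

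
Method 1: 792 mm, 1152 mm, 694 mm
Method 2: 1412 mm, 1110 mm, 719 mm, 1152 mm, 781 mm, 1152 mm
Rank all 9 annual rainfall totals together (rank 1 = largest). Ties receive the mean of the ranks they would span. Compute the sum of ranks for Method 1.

18

Sorted (descending): 1412, 1152, 1152, 1152, 1110, 792, 781, 719, 694
The 3 values of 1152 occupy positions 2–4 → average rank 3.
Method 1 values → pooled ranks: 792→6, 1152→3, 694→9
Rank sum = 6 + 3 + 9 = 18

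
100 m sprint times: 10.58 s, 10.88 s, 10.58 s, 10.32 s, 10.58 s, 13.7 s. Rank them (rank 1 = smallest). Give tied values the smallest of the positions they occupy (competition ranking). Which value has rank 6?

Sorted (ascending): 10.32, 10.58, 10.58, 10.58, 10.88, 13.7
The 3 values of 10.58 occupy positions 2–4 → each gets rank 2.
Rank 6 → value 13.7.

13.7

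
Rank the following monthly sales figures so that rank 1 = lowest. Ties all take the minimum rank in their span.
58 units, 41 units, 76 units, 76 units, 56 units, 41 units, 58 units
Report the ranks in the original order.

4, 1, 6, 6, 3, 1, 4

Sorted (ascending): 41, 41, 56, 58, 58, 76, 76
The 2 values of 41 occupy positions 1–2 → each gets rank 1.
The 2 values of 58 occupy positions 4–5 → each gets rank 4.
The 2 values of 76 occupy positions 6–7 → each gets rank 6.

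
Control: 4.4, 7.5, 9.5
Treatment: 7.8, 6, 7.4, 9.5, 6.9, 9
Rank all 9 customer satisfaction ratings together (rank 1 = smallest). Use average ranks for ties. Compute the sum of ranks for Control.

14.5

Sorted (ascending): 4.4, 6, 6.9, 7.4, 7.5, 7.8, 9, 9.5, 9.5
The 2 values of 9.5 occupy positions 8–9 → average rank (8+9)/2 = 8.5.
Control values → pooled ranks: 4.4→1, 7.5→5, 9.5→8.5
Rank sum = 1 + 5 + 8.5 = 14.5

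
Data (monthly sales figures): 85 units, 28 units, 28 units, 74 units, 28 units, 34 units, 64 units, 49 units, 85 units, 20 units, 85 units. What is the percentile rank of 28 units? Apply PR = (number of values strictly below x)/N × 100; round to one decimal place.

9.1

N = 11.
Strictly below 28: 1. Equal to 28: 3.
PR = 1/11 × 100 = 9.1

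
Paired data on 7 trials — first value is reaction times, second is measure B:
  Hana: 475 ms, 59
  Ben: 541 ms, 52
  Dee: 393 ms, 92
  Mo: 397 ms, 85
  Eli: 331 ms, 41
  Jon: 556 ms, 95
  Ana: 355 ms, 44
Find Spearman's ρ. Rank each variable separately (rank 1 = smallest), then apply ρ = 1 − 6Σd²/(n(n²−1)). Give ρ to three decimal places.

Ranks of variable 1: 5, 6, 3, 4, 1, 7, 2
Ranks of variable 2: 4, 3, 6, 5, 1, 7, 2
d = r₁ − r₂: 1, 3, -3, -1, 0, 0, 0
d²: 1, 9, 9, 1, 0, 0, 0; Σd² = 20
ρ = 1 − 6·20/(7·48) = 1 − 120/336 = 0.643

0.643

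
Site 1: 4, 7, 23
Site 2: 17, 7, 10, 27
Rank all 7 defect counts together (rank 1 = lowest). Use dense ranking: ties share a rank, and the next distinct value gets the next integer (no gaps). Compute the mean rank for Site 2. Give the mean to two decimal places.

3.75

Sorted (ascending): 4, 7, 7, 10, 17, 23, 27
The 2 values of 7 share dense rank 2.
Remaining distinct values take the next consecutive integers.
Site 2 values → pooled ranks: 17→4, 7→2, 10→3, 27→6
Mean rank = (4 + 2 + 3 + 6) / 4 = 3.75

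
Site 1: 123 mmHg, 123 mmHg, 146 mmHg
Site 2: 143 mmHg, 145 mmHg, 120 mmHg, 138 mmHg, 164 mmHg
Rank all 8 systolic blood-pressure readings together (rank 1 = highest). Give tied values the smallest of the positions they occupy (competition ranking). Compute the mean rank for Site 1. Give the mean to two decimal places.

Sorted (descending): 164, 146, 145, 143, 138, 123, 123, 120
The 2 values of 123 occupy positions 6–7 → each gets rank 6.
Site 1 values → pooled ranks: 123→6, 123→6, 146→2
Mean rank = (6 + 6 + 2) / 3 = 4.67

4.67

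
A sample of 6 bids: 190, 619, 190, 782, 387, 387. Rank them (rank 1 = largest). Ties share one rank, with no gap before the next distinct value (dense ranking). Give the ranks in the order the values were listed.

Sorted (descending): 782, 619, 387, 387, 190, 190
The 2 values of 387 share dense rank 3.
The 2 values of 190 share dense rank 4.
Remaining distinct values take the next consecutive integers.

4, 2, 4, 1, 3, 3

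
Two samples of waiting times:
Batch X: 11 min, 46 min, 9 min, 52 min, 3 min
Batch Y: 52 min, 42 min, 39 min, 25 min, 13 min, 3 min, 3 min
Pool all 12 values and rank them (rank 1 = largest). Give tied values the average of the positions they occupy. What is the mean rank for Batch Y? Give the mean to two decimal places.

Sorted (descending): 52, 52, 46, 42, 39, 25, 13, 11, 9, 3, 3, 3
The 2 values of 52 occupy positions 1–2 → average rank (1+2)/2 = 1.5.
The 3 values of 3 occupy positions 10–12 → average rank 11.
Batch Y values → pooled ranks: 52→1.5, 42→4, 39→5, 25→6, 13→7, 3→11, 3→11
Mean rank = (1.5 + 4 + 5 + 6 + 7 + 11 + 11) / 7 = 6.50

6.50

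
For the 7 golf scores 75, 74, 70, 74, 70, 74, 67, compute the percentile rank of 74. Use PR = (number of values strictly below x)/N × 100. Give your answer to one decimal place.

N = 7.
Strictly below 74: 3. Equal to 74: 3.
PR = 3/7 × 100 = 42.9

42.9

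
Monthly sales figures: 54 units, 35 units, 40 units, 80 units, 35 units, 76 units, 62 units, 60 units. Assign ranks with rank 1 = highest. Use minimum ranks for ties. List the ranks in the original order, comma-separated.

5, 7, 6, 1, 7, 2, 3, 4

Sorted (descending): 80, 76, 62, 60, 54, 40, 35, 35
The 2 values of 35 occupy positions 7–8 → each gets rank 7.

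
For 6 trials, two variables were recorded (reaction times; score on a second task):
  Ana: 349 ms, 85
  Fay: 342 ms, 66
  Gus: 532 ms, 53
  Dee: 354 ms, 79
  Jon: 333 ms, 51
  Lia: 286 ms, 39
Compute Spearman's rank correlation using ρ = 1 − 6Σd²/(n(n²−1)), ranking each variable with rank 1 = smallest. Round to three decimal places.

Ranks of variable 1: 4, 3, 6, 5, 2, 1
Ranks of variable 2: 6, 4, 3, 5, 2, 1
d = r₁ − r₂: -2, -1, 3, 0, 0, 0
d²: 4, 1, 9, 0, 0, 0; Σd² = 14
ρ = 1 − 6·14/(6·35) = 1 − 84/210 = 0.600

0.600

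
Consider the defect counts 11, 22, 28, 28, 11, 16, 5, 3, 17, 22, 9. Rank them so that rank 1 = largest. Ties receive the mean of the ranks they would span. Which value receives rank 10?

5

Sorted (descending): 28, 28, 22, 22, 17, 16, 11, 11, 9, 5, 3
The 2 values of 28 occupy positions 1–2 → average rank (1+2)/2 = 1.5.
The 2 values of 22 occupy positions 3–4 → average rank (3+4)/2 = 3.5.
The 2 values of 11 occupy positions 7–8 → average rank (7+8)/2 = 7.5.
Rank 10 → value 5.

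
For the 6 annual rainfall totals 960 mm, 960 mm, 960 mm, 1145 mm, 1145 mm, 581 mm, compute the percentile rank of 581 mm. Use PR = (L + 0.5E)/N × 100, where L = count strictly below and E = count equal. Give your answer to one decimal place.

N = 6.
Strictly below 581: 0. Equal to 581: 1.
PR = (0 + 0.5·1)/6 × 100 = 8.3

8.3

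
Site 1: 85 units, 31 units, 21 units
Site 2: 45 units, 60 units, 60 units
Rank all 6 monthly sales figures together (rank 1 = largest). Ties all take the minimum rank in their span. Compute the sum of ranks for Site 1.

12

Sorted (descending): 85, 60, 60, 45, 31, 21
The 2 values of 60 occupy positions 2–3 → each gets rank 2.
Site 1 values → pooled ranks: 85→1, 31→5, 21→6
Rank sum = 1 + 5 + 6 = 12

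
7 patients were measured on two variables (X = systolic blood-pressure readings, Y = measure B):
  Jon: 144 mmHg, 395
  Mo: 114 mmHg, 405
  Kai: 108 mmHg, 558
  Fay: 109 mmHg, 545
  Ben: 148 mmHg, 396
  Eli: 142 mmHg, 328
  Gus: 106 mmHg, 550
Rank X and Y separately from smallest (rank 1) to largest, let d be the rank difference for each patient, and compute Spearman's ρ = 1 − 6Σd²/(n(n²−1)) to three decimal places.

Ranks of variable 1: 6, 4, 2, 3, 7, 5, 1
Ranks of variable 2: 2, 4, 7, 5, 3, 1, 6
d = r₁ − r₂: 4, 0, -5, -2, 4, 4, -5
d²: 16, 0, 25, 4, 16, 16, 25; Σd² = 102
ρ = 1 − 6·102/(7·48) = 1 − 612/336 = -0.821

-0.821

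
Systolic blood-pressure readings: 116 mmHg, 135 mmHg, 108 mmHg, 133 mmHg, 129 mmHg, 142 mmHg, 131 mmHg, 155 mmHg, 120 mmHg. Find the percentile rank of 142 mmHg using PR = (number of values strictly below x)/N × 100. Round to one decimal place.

N = 9.
Strictly below 142: 7. Equal to 142: 1.
PR = 7/9 × 100 = 77.8

77.8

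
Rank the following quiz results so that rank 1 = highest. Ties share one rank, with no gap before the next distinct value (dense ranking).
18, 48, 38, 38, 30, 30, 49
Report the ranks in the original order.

5, 2, 3, 3, 4, 4, 1

Sorted (descending): 49, 48, 38, 38, 30, 30, 18
The 2 values of 38 share dense rank 3.
The 2 values of 30 share dense rank 4.
Remaining distinct values take the next consecutive integers.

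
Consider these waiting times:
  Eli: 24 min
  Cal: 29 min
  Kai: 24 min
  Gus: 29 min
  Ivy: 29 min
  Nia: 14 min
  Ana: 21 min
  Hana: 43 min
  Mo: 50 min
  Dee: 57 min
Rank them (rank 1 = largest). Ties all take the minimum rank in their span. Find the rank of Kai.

Sorted (descending): 57, 50, 43, 29, 29, 29, 24, 24, 21, 14
The 3 values of 29 occupy positions 4–6 → each gets rank 4.
The 2 values of 24 occupy positions 7–8 → each gets rank 7.
Kai has value 24 min → rank 7.

7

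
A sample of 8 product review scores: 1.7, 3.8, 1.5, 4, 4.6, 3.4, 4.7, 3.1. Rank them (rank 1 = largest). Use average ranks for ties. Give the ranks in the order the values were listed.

Sorted (descending): 4.7, 4.6, 4, 3.8, 3.4, 3.1, 1.7, 1.5
No ties — each value takes its position as its rank.

7, 4, 8, 3, 2, 5, 1, 6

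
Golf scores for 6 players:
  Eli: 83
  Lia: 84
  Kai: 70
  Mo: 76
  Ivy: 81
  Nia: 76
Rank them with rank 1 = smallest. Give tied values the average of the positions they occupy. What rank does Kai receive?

1

Sorted (ascending): 70, 76, 76, 81, 83, 84
The 2 values of 76 occupy positions 2–3 → average rank (2+3)/2 = 2.5.
Kai has value 70 → rank 1.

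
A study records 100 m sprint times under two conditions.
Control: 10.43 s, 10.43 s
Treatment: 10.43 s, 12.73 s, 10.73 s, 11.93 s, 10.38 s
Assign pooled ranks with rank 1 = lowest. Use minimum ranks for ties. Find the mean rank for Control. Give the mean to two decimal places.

Sorted (ascending): 10.38, 10.43, 10.43, 10.43, 10.73, 11.93, 12.73
The 3 values of 10.43 occupy positions 2–4 → each gets rank 2.
Control values → pooled ranks: 10.43→2, 10.43→2
Mean rank = (2 + 2) / 2 = 2.00

2.00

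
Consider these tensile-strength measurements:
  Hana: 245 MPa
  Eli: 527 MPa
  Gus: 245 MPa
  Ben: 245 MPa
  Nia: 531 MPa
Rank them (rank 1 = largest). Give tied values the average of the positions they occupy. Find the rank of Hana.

4

Sorted (descending): 531, 527, 245, 245, 245
The 3 values of 245 occupy positions 3–5 → average rank 4.
Hana has value 245 MPa → rank 4.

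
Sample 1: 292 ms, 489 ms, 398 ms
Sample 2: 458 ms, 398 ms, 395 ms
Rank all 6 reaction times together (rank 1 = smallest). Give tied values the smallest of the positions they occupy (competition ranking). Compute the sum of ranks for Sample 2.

10

Sorted (ascending): 292, 395, 398, 398, 458, 489
The 2 values of 398 occupy positions 3–4 → each gets rank 3.
Sample 2 values → pooled ranks: 458→5, 398→3, 395→2
Rank sum = 5 + 3 + 2 = 10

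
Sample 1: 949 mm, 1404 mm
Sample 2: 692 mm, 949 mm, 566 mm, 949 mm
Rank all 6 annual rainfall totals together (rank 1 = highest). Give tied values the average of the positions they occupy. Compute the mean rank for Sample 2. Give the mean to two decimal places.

Sorted (descending): 1404, 949, 949, 949, 692, 566
The 3 values of 949 occupy positions 2–4 → average rank 3.
Sample 2 values → pooled ranks: 692→5, 949→3, 566→6, 949→3
Mean rank = (5 + 3 + 6 + 3) / 4 = 4.25

4.25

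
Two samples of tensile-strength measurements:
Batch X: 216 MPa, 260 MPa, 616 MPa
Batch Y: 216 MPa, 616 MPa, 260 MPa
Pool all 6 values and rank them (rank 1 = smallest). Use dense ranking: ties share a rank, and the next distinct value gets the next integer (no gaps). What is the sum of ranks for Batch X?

6

Sorted (ascending): 216, 216, 260, 260, 616, 616
The 2 values of 216 share dense rank 1.
The 2 values of 260 share dense rank 2.
The 2 values of 616 share dense rank 3.
Batch X values → pooled ranks: 216→1, 260→2, 616→3
Rank sum = 1 + 2 + 3 = 6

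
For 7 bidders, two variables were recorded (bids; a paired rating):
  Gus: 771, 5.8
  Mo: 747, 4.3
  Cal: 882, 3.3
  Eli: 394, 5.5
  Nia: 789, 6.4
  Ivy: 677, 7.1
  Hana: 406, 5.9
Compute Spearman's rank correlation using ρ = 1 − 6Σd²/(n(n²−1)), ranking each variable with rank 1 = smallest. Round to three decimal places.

Ranks of variable 1: 5, 4, 7, 1, 6, 3, 2
Ranks of variable 2: 4, 2, 1, 3, 6, 7, 5
d = r₁ − r₂: 1, 2, 6, -2, 0, -4, -3
d²: 1, 4, 36, 4, 0, 16, 9; Σd² = 70
ρ = 1 − 6·70/(7·48) = 1 − 420/336 = -0.250

-0.250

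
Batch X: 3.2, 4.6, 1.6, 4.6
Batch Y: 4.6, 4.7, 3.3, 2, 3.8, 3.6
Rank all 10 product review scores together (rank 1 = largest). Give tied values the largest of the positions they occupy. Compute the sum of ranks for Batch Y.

Sorted (descending): 4.7, 4.6, 4.6, 4.6, 3.8, 3.6, 3.3, 3.2, 2, 1.6
The 3 values of 4.6 occupy positions 2–4 → each gets rank 4.
Batch Y values → pooled ranks: 4.6→4, 4.7→1, 3.3→7, 2→9, 3.8→5, 3.6→6
Rank sum = 4 + 1 + 7 + 9 + 5 + 6 = 32

32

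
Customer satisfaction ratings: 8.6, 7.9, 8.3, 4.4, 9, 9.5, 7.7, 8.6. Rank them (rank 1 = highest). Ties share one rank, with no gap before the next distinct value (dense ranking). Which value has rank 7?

Sorted (descending): 9.5, 9, 8.6, 8.6, 8.3, 7.9, 7.7, 4.4
The 2 values of 8.6 share dense rank 3.
Remaining distinct values take the next consecutive integers.
Rank 7 → value 4.4.

4.4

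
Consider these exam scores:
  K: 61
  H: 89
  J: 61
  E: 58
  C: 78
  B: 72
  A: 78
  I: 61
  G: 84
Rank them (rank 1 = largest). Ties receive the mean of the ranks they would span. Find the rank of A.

3.5

Sorted (descending): 89, 84, 78, 78, 72, 61, 61, 61, 58
The 2 values of 78 occupy positions 3–4 → average rank (3+4)/2 = 3.5.
The 3 values of 61 occupy positions 6–8 → average rank 7.
A has value 78 → rank 3.5.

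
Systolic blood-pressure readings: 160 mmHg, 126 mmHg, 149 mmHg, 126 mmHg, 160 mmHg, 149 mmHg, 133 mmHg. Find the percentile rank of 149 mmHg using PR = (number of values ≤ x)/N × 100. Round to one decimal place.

71.4

N = 7.
Strictly below 149: 3. Equal to 149: 2.
PR = 5/7 × 100 = 71.4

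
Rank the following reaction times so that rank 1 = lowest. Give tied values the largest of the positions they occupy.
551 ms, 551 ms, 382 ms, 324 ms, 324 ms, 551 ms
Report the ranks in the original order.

6, 6, 3, 2, 2, 6

Sorted (ascending): 324, 324, 382, 551, 551, 551
The 2 values of 324 occupy positions 1–2 → each gets rank 2.
The 3 values of 551 occupy positions 4–6 → each gets rank 6.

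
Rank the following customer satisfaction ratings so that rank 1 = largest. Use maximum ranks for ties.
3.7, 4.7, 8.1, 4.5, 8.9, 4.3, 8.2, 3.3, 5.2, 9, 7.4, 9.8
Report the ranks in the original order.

11, 8, 5, 9, 3, 10, 4, 12, 7, 2, 6, 1

Sorted (descending): 9.8, 9, 8.9, 8.2, 8.1, 7.4, 5.2, 4.7, 4.5, 4.3, 3.7, 3.3
No ties — each value takes its position as its rank.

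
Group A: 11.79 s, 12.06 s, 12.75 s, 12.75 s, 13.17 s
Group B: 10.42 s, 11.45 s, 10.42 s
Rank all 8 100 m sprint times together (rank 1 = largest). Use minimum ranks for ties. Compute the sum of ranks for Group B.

Sorted (descending): 13.17, 12.75, 12.75, 12.06, 11.79, 11.45, 10.42, 10.42
The 2 values of 12.75 occupy positions 2–3 → each gets rank 2.
The 2 values of 10.42 occupy positions 7–8 → each gets rank 7.
Group B values → pooled ranks: 10.42→7, 11.45→6, 10.42→7
Rank sum = 7 + 6 + 7 = 20

20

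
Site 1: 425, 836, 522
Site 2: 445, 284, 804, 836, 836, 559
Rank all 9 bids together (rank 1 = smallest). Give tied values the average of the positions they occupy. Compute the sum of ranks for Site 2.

31

Sorted (ascending): 284, 425, 445, 522, 559, 804, 836, 836, 836
The 3 values of 836 occupy positions 7–9 → average rank 8.
Site 2 values → pooled ranks: 445→3, 284→1, 804→6, 836→8, 836→8, 559→5
Rank sum = 3 + 1 + 6 + 8 + 8 + 5 = 31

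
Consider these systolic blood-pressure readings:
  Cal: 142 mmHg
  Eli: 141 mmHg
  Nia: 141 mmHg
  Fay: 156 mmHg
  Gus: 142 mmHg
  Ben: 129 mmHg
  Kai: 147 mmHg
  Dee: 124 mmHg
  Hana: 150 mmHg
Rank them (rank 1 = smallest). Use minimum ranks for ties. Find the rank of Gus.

5

Sorted (ascending): 124, 129, 141, 141, 142, 142, 147, 150, 156
The 2 values of 141 occupy positions 3–4 → each gets rank 3.
The 2 values of 142 occupy positions 5–6 → each gets rank 5.
Gus has value 142 mmHg → rank 5.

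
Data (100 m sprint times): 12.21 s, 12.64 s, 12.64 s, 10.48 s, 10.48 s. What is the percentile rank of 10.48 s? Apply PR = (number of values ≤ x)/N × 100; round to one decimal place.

N = 5.
Strictly below 10.48: 0. Equal to 10.48: 2.
PR = 2/5 × 100 = 40.0

40.0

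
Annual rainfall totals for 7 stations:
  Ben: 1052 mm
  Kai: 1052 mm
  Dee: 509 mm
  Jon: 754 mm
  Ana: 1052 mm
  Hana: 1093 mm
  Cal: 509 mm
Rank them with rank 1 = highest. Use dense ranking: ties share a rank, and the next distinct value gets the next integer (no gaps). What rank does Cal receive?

Sorted (descending): 1093, 1052, 1052, 1052, 754, 509, 509
The 3 values of 1052 share dense rank 2.
The 2 values of 509 share dense rank 4.
Remaining distinct values take the next consecutive integers.
Cal has value 509 mm → rank 4.

4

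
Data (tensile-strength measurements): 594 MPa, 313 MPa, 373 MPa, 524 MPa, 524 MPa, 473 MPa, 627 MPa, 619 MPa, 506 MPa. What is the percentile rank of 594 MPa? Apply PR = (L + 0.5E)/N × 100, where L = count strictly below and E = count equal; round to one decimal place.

72.2

N = 9.
Strictly below 594: 6. Equal to 594: 1.
PR = (6 + 0.5·1)/9 × 100 = 72.2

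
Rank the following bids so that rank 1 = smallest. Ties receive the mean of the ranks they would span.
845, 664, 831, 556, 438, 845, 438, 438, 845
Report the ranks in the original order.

8, 5, 6, 4, 2, 8, 2, 2, 8

Sorted (ascending): 438, 438, 438, 556, 664, 831, 845, 845, 845
The 3 values of 438 occupy positions 1–3 → average rank 2.
The 3 values of 845 occupy positions 7–9 → average rank 8.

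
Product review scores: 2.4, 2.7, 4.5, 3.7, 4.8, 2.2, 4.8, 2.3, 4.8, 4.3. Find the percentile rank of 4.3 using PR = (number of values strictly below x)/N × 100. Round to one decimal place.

N = 10.
Strictly below 4.3: 5. Equal to 4.3: 1.
PR = 5/10 × 100 = 50.0

50.0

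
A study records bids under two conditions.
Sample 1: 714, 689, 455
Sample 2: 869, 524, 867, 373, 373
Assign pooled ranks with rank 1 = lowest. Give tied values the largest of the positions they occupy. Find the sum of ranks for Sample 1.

14

Sorted (ascending): 373, 373, 455, 524, 689, 714, 867, 869
The 2 values of 373 occupy positions 1–2 → each gets rank 2.
Sample 1 values → pooled ranks: 714→6, 689→5, 455→3
Rank sum = 6 + 5 + 3 = 14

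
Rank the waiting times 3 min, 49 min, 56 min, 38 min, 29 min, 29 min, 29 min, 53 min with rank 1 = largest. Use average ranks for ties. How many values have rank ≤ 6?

7

Sorted (descending): 56, 53, 49, 38, 29, 29, 29, 3
The 3 values of 29 occupy positions 5–7 → average rank 6.
Ranks ≤ 6: {1, 2, 3, 4, 6, 6, 6} → 7 values.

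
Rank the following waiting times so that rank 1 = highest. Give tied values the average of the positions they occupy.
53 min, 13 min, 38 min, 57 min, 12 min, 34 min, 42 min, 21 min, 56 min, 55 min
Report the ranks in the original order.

4, 9, 6, 1, 10, 7, 5, 8, 2, 3

Sorted (descending): 57, 56, 55, 53, 42, 38, 34, 21, 13, 12
No ties — each value takes its position as its rank.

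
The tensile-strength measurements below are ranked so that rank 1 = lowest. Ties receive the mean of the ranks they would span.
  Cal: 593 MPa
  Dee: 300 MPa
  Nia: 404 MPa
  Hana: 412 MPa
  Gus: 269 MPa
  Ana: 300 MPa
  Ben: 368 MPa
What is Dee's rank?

2.5

Sorted (ascending): 269, 300, 300, 368, 404, 412, 593
The 2 values of 300 occupy positions 2–3 → average rank (2+3)/2 = 2.5.
Dee has value 300 MPa → rank 2.5.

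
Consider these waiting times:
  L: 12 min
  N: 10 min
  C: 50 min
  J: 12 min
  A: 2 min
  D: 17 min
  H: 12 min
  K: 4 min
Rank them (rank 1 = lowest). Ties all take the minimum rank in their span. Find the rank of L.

Sorted (ascending): 2, 4, 10, 12, 12, 12, 17, 50
The 3 values of 12 occupy positions 4–6 → each gets rank 4.
L has value 12 min → rank 4.

4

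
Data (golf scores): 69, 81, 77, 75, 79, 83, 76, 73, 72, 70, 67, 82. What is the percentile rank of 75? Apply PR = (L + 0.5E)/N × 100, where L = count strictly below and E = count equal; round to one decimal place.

45.8

N = 12.
Strictly below 75: 5. Equal to 75: 1.
PR = (5 + 0.5·1)/12 × 100 = 45.8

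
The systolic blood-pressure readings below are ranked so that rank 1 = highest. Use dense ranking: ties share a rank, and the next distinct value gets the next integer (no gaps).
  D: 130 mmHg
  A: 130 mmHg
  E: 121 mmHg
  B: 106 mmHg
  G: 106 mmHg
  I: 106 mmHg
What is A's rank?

1

Sorted (descending): 130, 130, 121, 106, 106, 106
The 2 values of 130 share dense rank 1.
The 3 values of 106 share dense rank 3.
Remaining distinct values take the next consecutive integers.
A has value 130 mmHg → rank 1.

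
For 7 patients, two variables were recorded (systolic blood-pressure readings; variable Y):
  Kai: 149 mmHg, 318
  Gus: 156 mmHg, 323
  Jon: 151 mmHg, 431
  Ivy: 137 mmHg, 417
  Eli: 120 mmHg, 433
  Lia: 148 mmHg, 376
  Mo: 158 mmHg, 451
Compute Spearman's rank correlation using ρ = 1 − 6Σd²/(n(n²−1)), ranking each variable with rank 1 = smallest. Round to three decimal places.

Ranks of variable 1: 4, 6, 5, 2, 1, 3, 7
Ranks of variable 2: 1, 2, 5, 4, 6, 3, 7
d = r₁ − r₂: 3, 4, 0, -2, -5, 0, 0
d²: 9, 16, 0, 4, 25, 0, 0; Σd² = 54
ρ = 1 − 6·54/(7·48) = 1 − 324/336 = 0.036

0.036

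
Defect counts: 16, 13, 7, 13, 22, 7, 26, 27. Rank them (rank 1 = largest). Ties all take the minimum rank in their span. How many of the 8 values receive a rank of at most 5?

6

Sorted (descending): 27, 26, 22, 16, 13, 13, 7, 7
The 2 values of 13 occupy positions 5–6 → each gets rank 5.
The 2 values of 7 occupy positions 7–8 → each gets rank 7.
Ranks ≤ 5: {1, 2, 3, 4, 5, 5} → 6 values.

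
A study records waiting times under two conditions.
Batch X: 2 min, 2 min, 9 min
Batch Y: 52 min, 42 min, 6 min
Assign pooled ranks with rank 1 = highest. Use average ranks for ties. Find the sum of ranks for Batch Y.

7

Sorted (descending): 52, 42, 9, 6, 2, 2
The 2 values of 2 occupy positions 5–6 → average rank (5+6)/2 = 5.5.
Batch Y values → pooled ranks: 52→1, 42→2, 6→4
Rank sum = 1 + 2 + 4 = 7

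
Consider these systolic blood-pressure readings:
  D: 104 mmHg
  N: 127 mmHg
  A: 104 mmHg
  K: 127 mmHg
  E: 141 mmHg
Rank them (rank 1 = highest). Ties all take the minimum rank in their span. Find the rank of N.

Sorted (descending): 141, 127, 127, 104, 104
The 2 values of 127 occupy positions 2–3 → each gets rank 2.
The 2 values of 104 occupy positions 4–5 → each gets rank 4.
N has value 127 mmHg → rank 2.

2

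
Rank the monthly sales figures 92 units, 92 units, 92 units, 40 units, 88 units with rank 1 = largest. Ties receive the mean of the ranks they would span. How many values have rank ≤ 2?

3

Sorted (descending): 92, 92, 92, 88, 40
The 3 values of 92 occupy positions 1–3 → average rank 2.
Ranks ≤ 2: {2, 2, 2} → 3 values.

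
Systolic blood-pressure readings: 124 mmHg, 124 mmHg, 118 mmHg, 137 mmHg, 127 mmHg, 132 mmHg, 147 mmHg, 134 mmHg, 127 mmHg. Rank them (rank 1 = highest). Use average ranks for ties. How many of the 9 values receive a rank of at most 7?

6

Sorted (descending): 147, 137, 134, 132, 127, 127, 124, 124, 118
The 2 values of 127 occupy positions 5–6 → average rank (5+6)/2 = 5.5.
The 2 values of 124 occupy positions 7–8 → average rank (7+8)/2 = 7.5.
Ranks ≤ 7: {1, 2, 3, 4, 5.5, 5.5} → 6 values.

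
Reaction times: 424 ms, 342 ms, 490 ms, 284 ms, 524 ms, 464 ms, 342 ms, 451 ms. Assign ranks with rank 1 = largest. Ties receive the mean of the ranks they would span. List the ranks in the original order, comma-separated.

5, 6.5, 2, 8, 1, 3, 6.5, 4

Sorted (descending): 524, 490, 464, 451, 424, 342, 342, 284
The 2 values of 342 occupy positions 6–7 → average rank (6+7)/2 = 6.5.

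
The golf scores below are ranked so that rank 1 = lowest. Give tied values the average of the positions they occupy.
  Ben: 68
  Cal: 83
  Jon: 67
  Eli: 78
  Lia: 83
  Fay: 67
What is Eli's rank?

Sorted (ascending): 67, 67, 68, 78, 83, 83
The 2 values of 67 occupy positions 1–2 → average rank (1+2)/2 = 1.5.
The 2 values of 83 occupy positions 5–6 → average rank (5+6)/2 = 5.5.
Eli has value 78 → rank 4.

4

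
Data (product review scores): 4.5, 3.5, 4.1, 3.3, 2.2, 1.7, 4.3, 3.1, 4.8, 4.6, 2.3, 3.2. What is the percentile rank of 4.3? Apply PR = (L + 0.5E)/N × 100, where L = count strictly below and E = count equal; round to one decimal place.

70.8

N = 12.
Strictly below 4.3: 8. Equal to 4.3: 1.
PR = (8 + 0.5·1)/12 × 100 = 70.8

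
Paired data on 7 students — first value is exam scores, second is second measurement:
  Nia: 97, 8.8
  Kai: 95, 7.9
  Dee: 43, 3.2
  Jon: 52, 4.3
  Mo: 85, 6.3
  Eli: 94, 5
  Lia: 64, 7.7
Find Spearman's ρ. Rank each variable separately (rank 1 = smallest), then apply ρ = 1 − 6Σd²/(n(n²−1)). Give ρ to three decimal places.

Ranks of variable 1: 7, 6, 1, 2, 4, 5, 3
Ranks of variable 2: 7, 6, 1, 2, 4, 3, 5
d = r₁ − r₂: 0, 0, 0, 0, 0, 2, -2
d²: 0, 0, 0, 0, 0, 4, 4; Σd² = 8
ρ = 1 − 6·8/(7·48) = 1 − 48/336 = 0.857

0.857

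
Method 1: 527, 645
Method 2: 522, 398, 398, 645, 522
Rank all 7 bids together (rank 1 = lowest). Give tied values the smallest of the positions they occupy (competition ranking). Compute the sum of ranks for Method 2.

Sorted (ascending): 398, 398, 522, 522, 527, 645, 645
The 2 values of 398 occupy positions 1–2 → each gets rank 1.
The 2 values of 522 occupy positions 3–4 → each gets rank 3.
The 2 values of 645 occupy positions 6–7 → each gets rank 6.
Method 2 values → pooled ranks: 522→3, 398→1, 398→1, 645→6, 522→3
Rank sum = 3 + 1 + 1 + 6 + 3 = 14

14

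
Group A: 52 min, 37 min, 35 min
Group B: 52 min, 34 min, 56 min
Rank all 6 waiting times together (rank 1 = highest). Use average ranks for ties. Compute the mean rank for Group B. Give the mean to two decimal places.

3.17

Sorted (descending): 56, 52, 52, 37, 35, 34
The 2 values of 52 occupy positions 2–3 → average rank (2+3)/2 = 2.5.
Group B values → pooled ranks: 52→2.5, 34→6, 56→1
Mean rank = (2.5 + 6 + 1) / 3 = 3.17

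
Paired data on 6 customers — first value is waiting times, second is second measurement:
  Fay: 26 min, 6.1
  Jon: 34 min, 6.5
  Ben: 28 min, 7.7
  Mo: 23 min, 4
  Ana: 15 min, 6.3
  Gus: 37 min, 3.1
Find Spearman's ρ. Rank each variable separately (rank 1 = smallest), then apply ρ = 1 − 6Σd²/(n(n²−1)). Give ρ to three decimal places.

Ranks of variable 1: 3, 5, 4, 2, 1, 6
Ranks of variable 2: 3, 5, 6, 2, 4, 1
d = r₁ − r₂: 0, 0, -2, 0, -3, 5
d²: 0, 0, 4, 0, 9, 25; Σd² = 38
ρ = 1 − 6·38/(6·35) = 1 − 228/210 = -0.086

-0.086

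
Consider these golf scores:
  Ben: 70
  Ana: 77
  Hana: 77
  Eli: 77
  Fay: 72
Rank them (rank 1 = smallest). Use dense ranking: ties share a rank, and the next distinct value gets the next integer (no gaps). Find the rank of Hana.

Sorted (ascending): 70, 72, 77, 77, 77
The 3 values of 77 share dense rank 3.
Remaining distinct values take the next consecutive integers.
Hana has value 77 → rank 3.

3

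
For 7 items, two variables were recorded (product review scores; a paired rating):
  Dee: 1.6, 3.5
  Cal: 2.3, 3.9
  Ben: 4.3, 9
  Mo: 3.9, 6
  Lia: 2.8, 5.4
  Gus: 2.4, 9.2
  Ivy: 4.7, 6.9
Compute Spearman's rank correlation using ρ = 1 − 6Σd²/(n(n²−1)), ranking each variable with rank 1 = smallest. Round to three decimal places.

0.607

Ranks of variable 1: 1, 2, 6, 5, 4, 3, 7
Ranks of variable 2: 1, 2, 6, 4, 3, 7, 5
d = r₁ − r₂: 0, 0, 0, 1, 1, -4, 2
d²: 0, 0, 0, 1, 1, 16, 4; Σd² = 22
ρ = 1 − 6·22/(7·48) = 1 − 132/336 = 0.607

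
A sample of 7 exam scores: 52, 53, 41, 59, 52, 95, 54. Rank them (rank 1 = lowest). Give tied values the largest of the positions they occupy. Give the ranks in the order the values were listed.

3, 4, 1, 6, 3, 7, 5

Sorted (ascending): 41, 52, 52, 53, 54, 59, 95
The 2 values of 52 occupy positions 2–3 → each gets rank 3.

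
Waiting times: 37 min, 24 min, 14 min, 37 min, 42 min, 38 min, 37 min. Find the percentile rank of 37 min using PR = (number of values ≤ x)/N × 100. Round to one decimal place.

N = 7.
Strictly below 37: 2. Equal to 37: 3.
PR = 5/7 × 100 = 71.4

71.4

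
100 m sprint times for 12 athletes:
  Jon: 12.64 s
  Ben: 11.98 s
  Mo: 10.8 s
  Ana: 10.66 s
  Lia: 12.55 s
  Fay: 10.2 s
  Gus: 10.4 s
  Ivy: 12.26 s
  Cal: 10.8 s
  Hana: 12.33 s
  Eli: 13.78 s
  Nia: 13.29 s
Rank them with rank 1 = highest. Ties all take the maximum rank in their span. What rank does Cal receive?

9

Sorted (descending): 13.78, 13.29, 12.64, 12.55, 12.33, 12.26, 11.98, 10.8, 10.8, 10.66, 10.4, 10.2
The 2 values of 10.8 occupy positions 8–9 → each gets rank 9.
Cal has value 10.8 s → rank 9.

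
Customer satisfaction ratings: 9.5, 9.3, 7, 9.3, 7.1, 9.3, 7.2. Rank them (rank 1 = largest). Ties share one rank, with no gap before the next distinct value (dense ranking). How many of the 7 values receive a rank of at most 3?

Sorted (descending): 9.5, 9.3, 9.3, 9.3, 7.2, 7.1, 7
The 3 values of 9.3 share dense rank 2.
Remaining distinct values take the next consecutive integers.
Ranks ≤ 3: {1, 2, 2, 2, 3} → 5 values.

5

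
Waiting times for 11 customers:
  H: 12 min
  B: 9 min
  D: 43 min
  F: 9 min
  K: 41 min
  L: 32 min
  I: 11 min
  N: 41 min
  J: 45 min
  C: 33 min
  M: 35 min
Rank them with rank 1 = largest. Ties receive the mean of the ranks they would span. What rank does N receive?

Sorted (descending): 45, 43, 41, 41, 35, 33, 32, 12, 11, 9, 9
The 2 values of 41 occupy positions 3–4 → average rank (3+4)/2 = 3.5.
The 2 values of 9 occupy positions 10–11 → average rank (10+11)/2 = 10.5.
N has value 41 min → rank 3.5.

3.5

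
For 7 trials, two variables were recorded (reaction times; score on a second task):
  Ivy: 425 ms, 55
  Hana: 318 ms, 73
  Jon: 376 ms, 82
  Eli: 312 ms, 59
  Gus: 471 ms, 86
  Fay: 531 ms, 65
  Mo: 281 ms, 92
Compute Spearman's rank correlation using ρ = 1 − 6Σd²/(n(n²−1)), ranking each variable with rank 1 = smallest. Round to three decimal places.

Ranks of variable 1: 5, 3, 4, 2, 6, 7, 1
Ranks of variable 2: 1, 4, 5, 2, 6, 3, 7
d = r₁ − r₂: 4, -1, -1, 0, 0, 4, -6
d²: 16, 1, 1, 0, 0, 16, 36; Σd² = 70
ρ = 1 − 6·70/(7·48) = 1 − 420/336 = -0.250

-0.250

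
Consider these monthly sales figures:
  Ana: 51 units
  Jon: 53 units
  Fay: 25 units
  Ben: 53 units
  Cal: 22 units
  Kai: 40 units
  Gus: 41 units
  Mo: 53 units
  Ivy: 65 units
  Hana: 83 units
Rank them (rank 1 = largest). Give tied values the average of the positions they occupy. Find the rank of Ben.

Sorted (descending): 83, 65, 53, 53, 53, 51, 41, 40, 25, 22
The 3 values of 53 occupy positions 3–5 → average rank 4.
Ben has value 53 units → rank 4.

4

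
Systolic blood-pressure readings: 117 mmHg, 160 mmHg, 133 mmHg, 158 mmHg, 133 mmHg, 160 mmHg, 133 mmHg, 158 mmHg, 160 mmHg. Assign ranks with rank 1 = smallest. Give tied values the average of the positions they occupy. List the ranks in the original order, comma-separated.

1, 8, 3, 5.5, 3, 8, 3, 5.5, 8

Sorted (ascending): 117, 133, 133, 133, 158, 158, 160, 160, 160
The 3 values of 133 occupy positions 2–4 → average rank 3.
The 2 values of 158 occupy positions 5–6 → average rank (5+6)/2 = 5.5.
The 3 values of 160 occupy positions 7–9 → average rank 8.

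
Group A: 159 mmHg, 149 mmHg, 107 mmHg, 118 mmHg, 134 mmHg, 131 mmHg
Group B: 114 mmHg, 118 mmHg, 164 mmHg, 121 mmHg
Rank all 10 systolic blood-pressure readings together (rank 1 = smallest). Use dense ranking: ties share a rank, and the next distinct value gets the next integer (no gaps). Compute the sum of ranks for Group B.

Sorted (ascending): 107, 114, 118, 118, 121, 131, 134, 149, 159, 164
The 2 values of 118 share dense rank 3.
Remaining distinct values take the next consecutive integers.
Group B values → pooled ranks: 114→2, 118→3, 164→9, 121→4
Rank sum = 2 + 3 + 9 + 4 = 18

18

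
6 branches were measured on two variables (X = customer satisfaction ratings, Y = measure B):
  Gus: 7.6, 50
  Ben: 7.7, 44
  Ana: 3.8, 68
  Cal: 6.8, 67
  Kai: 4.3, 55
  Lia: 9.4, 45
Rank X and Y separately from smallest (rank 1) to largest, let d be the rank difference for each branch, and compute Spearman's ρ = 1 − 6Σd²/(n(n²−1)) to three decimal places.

Ranks of variable 1: 4, 5, 1, 3, 2, 6
Ranks of variable 2: 3, 1, 6, 5, 4, 2
d = r₁ − r₂: 1, 4, -5, -2, -2, 4
d²: 1, 16, 25, 4, 4, 16; Σd² = 66
ρ = 1 − 6·66/(6·35) = 1 − 396/210 = -0.886

-0.886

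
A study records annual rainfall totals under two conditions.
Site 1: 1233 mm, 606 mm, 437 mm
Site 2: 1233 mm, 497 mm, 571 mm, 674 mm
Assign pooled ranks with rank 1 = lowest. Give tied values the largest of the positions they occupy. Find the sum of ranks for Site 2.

Sorted (ascending): 437, 497, 571, 606, 674, 1233, 1233
The 2 values of 1233 occupy positions 6–7 → each gets rank 7.
Site 2 values → pooled ranks: 1233→7, 497→2, 571→3, 674→5
Rank sum = 7 + 2 + 3 + 5 = 17

17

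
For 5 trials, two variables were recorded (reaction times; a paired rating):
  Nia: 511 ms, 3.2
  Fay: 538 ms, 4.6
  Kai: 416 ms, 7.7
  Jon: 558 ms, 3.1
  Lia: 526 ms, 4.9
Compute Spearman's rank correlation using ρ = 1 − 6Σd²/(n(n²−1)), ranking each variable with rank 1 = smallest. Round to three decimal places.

-0.700

Ranks of variable 1: 2, 4, 1, 5, 3
Ranks of variable 2: 2, 3, 5, 1, 4
d = r₁ − r₂: 0, 1, -4, 4, -1
d²: 0, 1, 16, 16, 1; Σd² = 34
ρ = 1 − 6·34/(5·24) = 1 − 204/120 = -0.700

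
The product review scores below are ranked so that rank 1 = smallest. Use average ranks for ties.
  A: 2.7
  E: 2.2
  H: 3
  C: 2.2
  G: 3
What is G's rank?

4.5

Sorted (ascending): 2.2, 2.2, 2.7, 3, 3
The 2 values of 2.2 occupy positions 1–2 → average rank (1+2)/2 = 1.5.
The 2 values of 3 occupy positions 4–5 → average rank (4+5)/2 = 4.5.
G has value 3 → rank 4.5.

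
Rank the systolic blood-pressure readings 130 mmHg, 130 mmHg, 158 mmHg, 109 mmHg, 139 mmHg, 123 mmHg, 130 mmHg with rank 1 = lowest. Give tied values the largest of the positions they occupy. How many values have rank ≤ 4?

Sorted (ascending): 109, 123, 130, 130, 130, 139, 158
The 3 values of 130 occupy positions 3–5 → each gets rank 5.
Ranks ≤ 4: {1, 2} → 2 values.

2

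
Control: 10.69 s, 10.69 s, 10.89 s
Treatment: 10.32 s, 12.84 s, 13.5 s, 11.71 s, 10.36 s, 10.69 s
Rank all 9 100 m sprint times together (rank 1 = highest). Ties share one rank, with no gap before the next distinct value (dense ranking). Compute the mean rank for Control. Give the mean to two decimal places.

4.67

Sorted (descending): 13.5, 12.84, 11.71, 10.89, 10.69, 10.69, 10.69, 10.36, 10.32
The 3 values of 10.69 share dense rank 5.
Remaining distinct values take the next consecutive integers.
Control values → pooled ranks: 10.69→5, 10.69→5, 10.89→4
Mean rank = (5 + 5 + 4) / 3 = 4.67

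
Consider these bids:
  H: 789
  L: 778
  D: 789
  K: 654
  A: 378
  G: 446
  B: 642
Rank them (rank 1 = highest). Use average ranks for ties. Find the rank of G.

6

Sorted (descending): 789, 789, 778, 654, 642, 446, 378
The 2 values of 789 occupy positions 1–2 → average rank (1+2)/2 = 1.5.
G has value 446 → rank 6.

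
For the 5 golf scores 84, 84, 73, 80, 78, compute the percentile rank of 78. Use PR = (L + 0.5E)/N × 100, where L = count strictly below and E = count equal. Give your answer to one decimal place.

30.0

N = 5.
Strictly below 78: 1. Equal to 78: 1.
PR = (1 + 0.5·1)/5 × 100 = 30.0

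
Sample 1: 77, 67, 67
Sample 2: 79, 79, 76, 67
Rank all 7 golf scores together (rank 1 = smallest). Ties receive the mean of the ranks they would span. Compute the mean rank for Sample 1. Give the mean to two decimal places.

Sorted (ascending): 67, 67, 67, 76, 77, 79, 79
The 3 values of 67 occupy positions 1–3 → average rank 2.
The 2 values of 79 occupy positions 6–7 → average rank (6+7)/2 = 6.5.
Sample 1 values → pooled ranks: 77→5, 67→2, 67→2
Mean rank = (5 + 2 + 2) / 3 = 3.00

3.00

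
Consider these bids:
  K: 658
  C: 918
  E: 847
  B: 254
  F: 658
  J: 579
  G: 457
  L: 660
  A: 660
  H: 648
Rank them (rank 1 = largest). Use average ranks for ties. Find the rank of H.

Sorted (descending): 918, 847, 660, 660, 658, 658, 648, 579, 457, 254
The 2 values of 660 occupy positions 3–4 → average rank (3+4)/2 = 3.5.
The 2 values of 658 occupy positions 5–6 → average rank (5+6)/2 = 5.5.
H has value 648 → rank 7.

7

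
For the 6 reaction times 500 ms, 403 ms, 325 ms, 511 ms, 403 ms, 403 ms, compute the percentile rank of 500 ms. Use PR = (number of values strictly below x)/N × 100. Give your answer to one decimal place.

N = 6.
Strictly below 500: 4. Equal to 500: 1.
PR = 4/6 × 100 = 66.7

66.7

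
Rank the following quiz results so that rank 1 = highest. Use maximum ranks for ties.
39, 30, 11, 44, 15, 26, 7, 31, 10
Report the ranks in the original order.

2, 4, 7, 1, 6, 5, 9, 3, 8

Sorted (descending): 44, 39, 31, 30, 26, 15, 11, 10, 7
No ties — each value takes its position as its rank.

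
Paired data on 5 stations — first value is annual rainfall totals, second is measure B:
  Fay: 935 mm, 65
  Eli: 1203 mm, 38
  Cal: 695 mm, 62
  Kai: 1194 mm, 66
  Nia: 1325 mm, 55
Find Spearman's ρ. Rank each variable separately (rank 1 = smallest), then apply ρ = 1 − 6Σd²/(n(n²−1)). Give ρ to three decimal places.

Ranks of variable 1: 2, 4, 1, 3, 5
Ranks of variable 2: 4, 1, 3, 5, 2
d = r₁ − r₂: -2, 3, -2, -2, 3
d²: 4, 9, 4, 4, 9; Σd² = 30
ρ = 1 − 6·30/(5·24) = 1 − 180/120 = -0.500

-0.500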